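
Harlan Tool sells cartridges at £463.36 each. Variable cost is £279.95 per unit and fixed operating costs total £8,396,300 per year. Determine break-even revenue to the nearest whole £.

CM per unit = £463.36 − £279.95 = £183.41; CM ratio = £183.41 / £463.36 = 0.3958.
Break-even sales = FC ÷ CM ratio = £8,396,300 × £463.36 / £183.41 = £21,212,091.

£21,212,091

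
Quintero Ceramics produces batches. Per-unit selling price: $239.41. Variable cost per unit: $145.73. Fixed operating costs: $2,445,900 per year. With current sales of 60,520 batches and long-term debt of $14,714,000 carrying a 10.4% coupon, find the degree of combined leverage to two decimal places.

Contribution at this volume is 60,520 × $93.68 = $5,669,513.60.
Subtracting fixed costs: EBIT = $5,669,513.60 − $2,445,900 = $3,223,613.60. Interest = $1,530,256.00.
DOL = $5,669,513.60 ÷ $3,223,613.60 = 1.7587; DFL = $3,223,613.60 ÷ $1,693,357.60 = 1.9037.
DCL = DOL × DFL = 1.7587 × 1.9037 = 3.3480.

3.35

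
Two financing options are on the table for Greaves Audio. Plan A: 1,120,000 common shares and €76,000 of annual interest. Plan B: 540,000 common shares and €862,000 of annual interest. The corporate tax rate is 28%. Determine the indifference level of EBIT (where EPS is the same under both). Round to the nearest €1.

Set EPS_A = EPS_B: (EBIT − €76,000)(1 − 0.28) ÷ 1,120,000 = (EBIT − €862,000)(1 − 0.28) ÷ 540,000.
Cancelling (1 − t) and cross-multiplying: 540,000·(EBIT − 76,000) = 1,120,000·(EBIT − 862,000).
EBIT × (1,120,000 − 540,000) = 862,000 × 1,120,000 − 76,000 × 540,000 = 924,400,000,000, so EBIT = 924,400,000,000 ÷ 580,000 = 1,593,793.10.

€1,593,793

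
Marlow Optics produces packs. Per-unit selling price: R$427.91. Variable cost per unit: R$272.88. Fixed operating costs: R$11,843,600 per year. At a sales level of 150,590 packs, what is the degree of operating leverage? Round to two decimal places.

2.03

Contribution at this volume is 150,590 × R$155.03 = R$23,345,967.70.
Operating income = contribution − fixed costs = R$23,345,967.70 − R$11,843,600 = R$11,502,367.70.
DOL = contribution ÷ EBIT = R$23,345,967.70 ÷ R$11,502,367.70 = 2.0297.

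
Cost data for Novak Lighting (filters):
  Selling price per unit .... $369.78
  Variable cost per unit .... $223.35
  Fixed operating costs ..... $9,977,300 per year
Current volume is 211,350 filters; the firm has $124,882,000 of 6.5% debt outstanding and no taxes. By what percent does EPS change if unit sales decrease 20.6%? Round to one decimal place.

Contribution at this volume is 211,350 × $146.43 = $30,947,980.50.
Subtracting fixed costs: EBIT = $30,947,980.50 − $9,977,300 = $20,970,680.50.
Interest = $8,117,330.00, so EBIT − I = $12,853,350.50.
DCL = total CM / (EBIT − I) = $30,947,980.50 / $12,853,350.50 = 2.4078.
%ΔEPS = DCL × %ΔSales = 2.4078 × -20.6% = -49.6%.

-49.6%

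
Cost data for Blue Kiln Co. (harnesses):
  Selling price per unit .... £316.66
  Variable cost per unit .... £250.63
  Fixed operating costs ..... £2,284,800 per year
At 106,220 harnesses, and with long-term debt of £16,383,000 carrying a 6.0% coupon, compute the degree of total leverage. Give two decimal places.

1.87

Total contribution margin = 106,220 × £66.03 = £7,013,706.60.
EBIT = £7,013,706.60 − £2,284,800 = £4,728,906.60. Interest = £982,980.00, so EBIT − I = £3,745,926.60.
DCL = contribution ÷ (EBIT − I) = £7,013,706.60 ÷ £3,745,926.60 = 1.8724.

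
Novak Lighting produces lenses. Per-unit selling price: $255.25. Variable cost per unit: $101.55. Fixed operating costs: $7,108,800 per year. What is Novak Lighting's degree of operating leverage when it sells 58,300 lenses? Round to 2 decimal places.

4.84

Contribution at this volume is 58,300 × $153.70 = $8,960,710.00.
EBIT = $8,960,710.00 − $7,108,800 = $1,851,910.00.
Degree of operating leverage = $8,960,710.00 / $1,851,910.00 = 4.8386.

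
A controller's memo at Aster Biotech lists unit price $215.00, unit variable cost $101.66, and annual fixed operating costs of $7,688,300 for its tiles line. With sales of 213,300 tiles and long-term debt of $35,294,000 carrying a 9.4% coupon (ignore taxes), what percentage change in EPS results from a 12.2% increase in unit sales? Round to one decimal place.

Contribution at this volume is 213,300 × $113.34 = $24,175,422.00.
EBIT = $24,175,422.00 − $7,688,300 = $16,487,122.00.
After interest of $3,317,636.00, pre-tax earnings = $13,169,486.00.
Degree of combined leverage = contribution ÷ (EBIT − I) = $24,175,422.00 ÷ $13,169,486.00 = 1.8357.
EPS therefore changes by 1.8357 × (+12.2%) = +22.4%.

+22.4%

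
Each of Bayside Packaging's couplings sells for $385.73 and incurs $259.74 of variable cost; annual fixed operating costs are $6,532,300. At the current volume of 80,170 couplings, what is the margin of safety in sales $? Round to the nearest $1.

$10,924,735

Unit CM = price − variable cost = $385.73 − $259.74 = $125.99. Break-even units = $6,532,300 ÷ $125.99 = 51,847.77; break-even revenue = 51,847.77 × $385.73 = $19,999,238.66.
Actual sales revenue = 80,170 × $385.73 = $30,923,974.10.
Margin of safety = $30,923,974.10 − $19,999,238.66 = $10,924,735.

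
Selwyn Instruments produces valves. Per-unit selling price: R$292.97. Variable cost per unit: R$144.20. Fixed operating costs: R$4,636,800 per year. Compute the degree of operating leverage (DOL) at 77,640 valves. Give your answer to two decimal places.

At 77,640 units, contribution = 77,640 × R$148.77 = R$11,550,502.80.
EBIT = R$11,550,502.80 − R$4,636,800 = R$6,913,702.80.
So DOL = total CM / EBIT = R$11,550,502.80 / R$6,913,702.80 = 1.6707.

1.67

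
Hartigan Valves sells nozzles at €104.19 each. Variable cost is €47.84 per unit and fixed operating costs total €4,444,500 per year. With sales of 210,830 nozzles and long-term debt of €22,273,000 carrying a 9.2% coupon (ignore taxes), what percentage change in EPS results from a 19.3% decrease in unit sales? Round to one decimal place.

Contribution at this volume is 210,830 × €56.35 = €11,880,270.50.
EBIT = €11,880,270.50 − €4,444,500 = €7,435,770.50.
After interest of €2,049,116.00, pre-tax earnings = €5,386,654.50.
DCL = total CM / (EBIT − I) = €11,880,270.50 / €5,386,654.50 = 2.2055.
%ΔEPS = DCL × %ΔSales = 2.2055 × -19.3% = -42.6%.

-42.6%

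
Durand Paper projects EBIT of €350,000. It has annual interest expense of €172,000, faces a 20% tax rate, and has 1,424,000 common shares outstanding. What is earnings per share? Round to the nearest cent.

Interest = €172,000.00, so EBT = €350,000 − €172,000.00 = €178,000.00.
Net income = €178,000.00 × (1 − 0.20) = €142,400.00.
EPS = €142,400.00 ÷ 1,424,000 = €0.10.

€0.10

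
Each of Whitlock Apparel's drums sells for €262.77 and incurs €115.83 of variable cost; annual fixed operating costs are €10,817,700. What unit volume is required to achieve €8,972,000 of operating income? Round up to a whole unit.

Unit CM = price − variable cost = €262.77 − €115.83 = €146.94.
Need Q such that Q × €146.94 − €10,817,700 = €8,972,000, i.e. Q = €19,789,700 / €146.94 = 134,678.78 → 134,679.

134,679 drums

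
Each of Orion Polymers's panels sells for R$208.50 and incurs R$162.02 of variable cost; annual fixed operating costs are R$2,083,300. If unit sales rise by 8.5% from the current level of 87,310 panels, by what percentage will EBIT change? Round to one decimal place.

+17.5%

At 87,310 units, contribution = 87,310 × R$46.48 = R$4,058,168.80.
EBIT = R$4,058,168.80 − R$2,083,300 = R$1,974,868.80.
Degree of operating leverage = R$4,058,168.80 / R$1,974,868.80 = 2.0549.
So EBIT moves 2.0549 × (+8.5%) = +17.5%.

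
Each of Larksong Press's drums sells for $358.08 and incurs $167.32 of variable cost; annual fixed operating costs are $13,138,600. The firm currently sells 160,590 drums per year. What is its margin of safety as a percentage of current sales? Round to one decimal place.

57.1%

Each unit contributes $358.08 − $167.32 = $190.76. Break-even units = $13,138,600 ÷ $190.76 = 68,875.03; break-even revenue = 68,875.03 × $358.08 = $24,662,769.39.
Actual sales revenue = 160,590 × $358.08 = $57,504,067.20.
Margin of safety = ($57,504,067.20 − $24,662,769.39) ÷ $57,504,067.20 = 57.1%.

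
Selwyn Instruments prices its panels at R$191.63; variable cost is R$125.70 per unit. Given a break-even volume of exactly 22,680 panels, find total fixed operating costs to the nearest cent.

R$1,495,292.40

Contribution margin per unit = R$191.63 − R$125.70 = R$65.93.
Fixed costs = break-even units × CM = 22,680 × R$65.93 = R$1,495,292.40.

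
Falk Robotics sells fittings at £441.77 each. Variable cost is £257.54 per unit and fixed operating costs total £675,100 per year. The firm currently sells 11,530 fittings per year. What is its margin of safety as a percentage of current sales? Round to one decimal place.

68.2%

Unit CM = price − variable cost = £441.77 − £257.54 = £184.23. Break-even units = £675,100 ÷ £184.23 = 3,664.44; break-even revenue = 3,664.44 × £441.77 = £1,618,840.18.
Current sales = 11,530 × £441.77 = £5,093,608.10.
Margin of safety = (£5,093,608.10 − £1,618,840.18) ÷ £5,093,608.10 = 68.2%.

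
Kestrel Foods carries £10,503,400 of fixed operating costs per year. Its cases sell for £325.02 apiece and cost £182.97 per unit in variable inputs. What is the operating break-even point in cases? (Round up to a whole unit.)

73,942 cases

Unit CM = price − variable cost = £325.02 − £182.97 = £142.05.
Break-even Q = £10,503,400 / £142.05 = 73,941.57 → 73,942 cases.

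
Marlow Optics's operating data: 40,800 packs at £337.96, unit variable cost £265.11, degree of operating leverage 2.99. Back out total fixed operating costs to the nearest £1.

£1,978,206

Total contribution margin = 40,800 × £72.85 = £2,972,280.00.
Since DOL = CM ÷ EBIT, EBIT = £2,972,280.00 ÷ 2.99 = £994,073.58.
And FC = contribution − EBIT = £2,972,280.00 − £994,073.58 = £1,978,206.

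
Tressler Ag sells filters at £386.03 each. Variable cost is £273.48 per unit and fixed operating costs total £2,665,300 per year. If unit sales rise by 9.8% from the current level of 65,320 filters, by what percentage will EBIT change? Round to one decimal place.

At 65,320 units, contribution = 65,320 × £112.55 = £7,351,766.00.
Operating income = contribution − fixed costs = £7,351,766.00 − £2,665,300 = £4,686,466.00.
Degree of operating leverage = £7,351,766.00 / £4,686,466.00 = 1.5687.
%ΔEBIT = DOL × %ΔSales = 1.5687 × +9.8% = +15.4%.

+15.4%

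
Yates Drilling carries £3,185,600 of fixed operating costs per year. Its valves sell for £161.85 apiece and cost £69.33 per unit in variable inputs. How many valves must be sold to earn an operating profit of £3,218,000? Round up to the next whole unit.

Each unit contributes £161.85 − £69.33 = £92.52.
Units = (FC + target) / CM = (£3,185,600 + £3,218,000) / £92.52 = 69,213.14, so 69,214 valves.

69,214 valves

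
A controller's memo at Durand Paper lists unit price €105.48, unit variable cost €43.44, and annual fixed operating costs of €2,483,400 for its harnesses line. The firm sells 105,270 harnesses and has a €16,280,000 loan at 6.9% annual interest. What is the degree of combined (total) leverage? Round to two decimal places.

2.23

Contribution at this volume is 105,270 × €62.04 = €6,530,950.80.
Operating income = contribution − fixed costs = €6,530,950.80 − €2,483,400 = €4,047,550.80. Interest = €1,123,320.00.
DOL = €6,530,950.80 ÷ €4,047,550.80 = 1.6136; DFL = €4,047,550.80 ÷ €2,924,230.80 = 1.3841.
Combined leverage = 1.6136 × 1.3841 = 2.2334.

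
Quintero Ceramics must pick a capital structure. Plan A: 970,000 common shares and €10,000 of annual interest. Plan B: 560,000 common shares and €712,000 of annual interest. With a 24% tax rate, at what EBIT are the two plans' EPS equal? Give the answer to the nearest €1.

At indifference, (EBIT − 10,000)(1 − t)/970,000 = (EBIT − 712,000)(1 − t)/560,000.
Cancelling (1 − t) and cross-multiplying: 560,000·(EBIT − 10,000) = 970,000·(EBIT − 712,000).
Solving, EBIT = (712,000·970,000 − 10,000·560,000) / (970,000 − 560,000) = 685,040,000,000 / 410,000 = 1,670,829.27.

€1,670,829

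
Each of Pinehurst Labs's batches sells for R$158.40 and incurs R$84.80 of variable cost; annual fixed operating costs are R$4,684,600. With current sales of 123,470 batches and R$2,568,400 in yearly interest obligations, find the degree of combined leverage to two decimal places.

Contribution at this volume is 123,470 × R$73.60 = R$9,087,392.00.
Operating income = contribution − fixed costs = R$9,087,392.00 − R$4,684,600 = R$4,402,792.00. Interest = R$2,568,400.00, so EBIT − I = R$1,834,392.00.
Degree of total leverage = total CM / (EBIT − interest) = R$9,087,392.00 / R$1,834,392.00 = 4.9539.

4.95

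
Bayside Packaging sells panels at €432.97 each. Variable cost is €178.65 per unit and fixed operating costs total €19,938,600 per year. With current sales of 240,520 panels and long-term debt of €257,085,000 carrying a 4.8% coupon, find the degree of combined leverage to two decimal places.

2.12

Contribution at this volume is 240,520 × €254.32 = €61,169,046.40.
EBIT = €61,169,046.40 − €19,938,600 = €41,230,446.40. Interest = €12,340,080.00, so EBIT − I = €28,890,366.40.
DCL = contribution ÷ (EBIT − I) = €61,169,046.40 ÷ €28,890,366.40 = 2.1173.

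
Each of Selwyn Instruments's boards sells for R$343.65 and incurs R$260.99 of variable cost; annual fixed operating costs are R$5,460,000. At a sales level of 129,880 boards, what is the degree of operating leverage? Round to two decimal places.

2.03

At 129,880 units, contribution = 129,880 × R$82.66 = R$10,735,880.80.
Subtracting fixed costs: EBIT = R$10,735,880.80 − R$5,460,000 = R$5,275,880.80.
Degree of operating leverage = R$10,735,880.80 / R$5,275,880.80 = 2.0349.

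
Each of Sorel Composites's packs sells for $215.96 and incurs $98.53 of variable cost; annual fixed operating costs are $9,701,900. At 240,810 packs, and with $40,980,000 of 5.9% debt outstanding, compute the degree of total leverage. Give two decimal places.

1.75

Total contribution margin = 240,810 × $117.43 = $28,278,318.30.
Operating income = contribution − fixed costs = $28,278,318.30 − $9,701,900 = $18,576,418.30. Interest = $2,417,820.00.
DOL = $28,278,318.30 ÷ $18,576,418.30 = 1.5223; DFL = $18,576,418.30 ÷ $16,158,598.30 = 1.1496.
DCL = DOL × DFL = 1.5223 × 1.1496 = 1.7500.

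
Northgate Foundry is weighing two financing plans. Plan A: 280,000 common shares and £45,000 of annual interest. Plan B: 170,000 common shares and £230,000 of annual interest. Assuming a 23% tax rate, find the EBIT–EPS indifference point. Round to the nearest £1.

At indifference, (EBIT − 45,000)(1 − t)/280,000 = (EBIT − 230,000)(1 − t)/170,000.
The (1 − t) factor cancels: (EBIT − 45,000) × 170,000 = (EBIT − 230,000) × 280,000.
EBIT × (280,000 − 170,000) = 230,000 × 280,000 − 45,000 × 170,000 = 56,750,000,000, so EBIT = 56,750,000,000 ÷ 110,000 = 515,909.09.

£515,909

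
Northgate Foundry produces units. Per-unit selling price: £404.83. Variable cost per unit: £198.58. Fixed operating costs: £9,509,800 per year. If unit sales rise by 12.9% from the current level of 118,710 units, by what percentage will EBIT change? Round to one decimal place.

+21.1%

Contribution at this volume is 118,710 × £206.25 = £24,483,937.50.
EBIT = £24,483,937.50 − £9,509,800 = £14,974,137.50.
DOL = contribution ÷ EBIT = £24,483,937.50 ÷ £14,974,137.50 = 1.6351.
Operating income changes by 1.6351 × +12.9% = +21.1%.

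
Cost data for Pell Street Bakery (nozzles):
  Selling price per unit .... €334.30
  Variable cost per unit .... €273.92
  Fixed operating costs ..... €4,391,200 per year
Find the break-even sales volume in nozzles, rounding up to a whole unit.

72,727 nozzles

Unit CM = price − variable cost = €334.30 − €273.92 = €60.38.
Break-even Q = €4,391,200 / €60.38 = 72,726.07 → 72,727 nozzles.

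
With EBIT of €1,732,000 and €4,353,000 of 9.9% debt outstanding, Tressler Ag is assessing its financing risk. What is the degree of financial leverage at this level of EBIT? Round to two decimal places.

Annual interest charges come to €430,947.00.
DFL = EBIT ÷ (EBIT − I) = €1,732,000 ÷ (€1,732,000 − €430,947.00) = €1,732,000 ÷ €1,301,053.00 = 1.3312.

1.33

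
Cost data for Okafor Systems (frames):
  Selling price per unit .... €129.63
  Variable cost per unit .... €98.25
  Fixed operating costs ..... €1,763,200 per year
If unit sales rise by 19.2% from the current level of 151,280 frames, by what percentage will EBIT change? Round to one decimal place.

+30.5%

At 151,280 units, contribution = 151,280 × €31.38 = €4,747,166.40.
Operating income = contribution − fixed costs = €4,747,166.40 − €1,763,200 = €2,983,966.40.
DOL = contribution ÷ EBIT = €4,747,166.40 ÷ €2,983,966.40 = 1.5909.
So EBIT moves 1.5909 × (+19.2%) = +30.5%.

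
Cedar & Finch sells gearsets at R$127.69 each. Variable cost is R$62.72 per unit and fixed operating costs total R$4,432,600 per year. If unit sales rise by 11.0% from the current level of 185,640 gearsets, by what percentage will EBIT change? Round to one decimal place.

+17.4%

Total contribution margin = 185,640 × R$64.97 = R$12,061,030.80.
EBIT = R$12,061,030.80 − R$4,432,600 = R$7,628,430.80.
So DOL = total CM / EBIT = R$12,061,030.80 / R$7,628,430.80 = 1.5811.
%ΔEBIT = DOL × %ΔSales = 1.5811 × +11.0% = +17.4%.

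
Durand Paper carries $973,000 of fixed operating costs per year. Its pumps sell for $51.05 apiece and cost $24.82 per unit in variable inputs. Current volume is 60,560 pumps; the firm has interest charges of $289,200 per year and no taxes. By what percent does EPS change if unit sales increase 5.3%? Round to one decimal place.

Contribution at this volume is 60,560 × $26.23 = $1,588,488.80.
EBIT = $1,588,488.80 − $973,000 = $615,488.80.
Interest = $289,200.00, so EBIT − I = $326,288.80.
DCL = total CM / (EBIT − I) = $1,588,488.80 / $326,288.80 = 4.8684.
EPS therefore changes by 4.8684 × (+5.3%) = +25.8%.

+25.8%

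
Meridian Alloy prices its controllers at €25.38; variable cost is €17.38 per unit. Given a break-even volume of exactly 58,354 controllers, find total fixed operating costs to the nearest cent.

Contribution margin per unit = €25.38 − €17.38 = €8.00.
Since BE = FC / CM, FC = 58,354 × €8.00 = €466,832.00.

€466,832.00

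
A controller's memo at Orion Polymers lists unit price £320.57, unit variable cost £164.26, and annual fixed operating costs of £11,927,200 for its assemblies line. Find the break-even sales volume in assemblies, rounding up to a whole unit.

76,305 assemblies

Each unit contributes £320.57 − £164.26 = £156.31.
Units to break even: £11,927,200 ÷ £156.31 = 76,304.78, rounded up to 76,305.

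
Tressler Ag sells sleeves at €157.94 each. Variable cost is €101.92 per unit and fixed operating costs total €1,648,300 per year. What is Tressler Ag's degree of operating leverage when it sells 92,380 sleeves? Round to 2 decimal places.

1.47

Contribution at this volume is 92,380 × €56.02 = €5,175,127.60.
Operating income = contribution − fixed costs = €5,175,127.60 − €1,648,300 = €3,526,827.60.
Degree of operating leverage = €5,175,127.60 / €3,526,827.60 = 1.4674.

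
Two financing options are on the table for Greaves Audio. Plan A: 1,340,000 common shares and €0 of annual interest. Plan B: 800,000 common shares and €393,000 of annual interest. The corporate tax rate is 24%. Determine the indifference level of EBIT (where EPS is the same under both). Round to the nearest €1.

€975,222

Set EPS_A = EPS_B: (EBIT − €0)(1 − 0.24) ÷ 1,340,000 = (EBIT − €393,000)(1 − 0.24) ÷ 800,000.
Cancelling (1 − t) and cross-multiplying: 800,000·(EBIT − 0) = 1,340,000·(EBIT − 393,000).
Solving, EBIT = (393,000·1,340,000 − 0·800,000) / (1,340,000 − 800,000) = 526,620,000,000 / 540,000 = 975,222.22.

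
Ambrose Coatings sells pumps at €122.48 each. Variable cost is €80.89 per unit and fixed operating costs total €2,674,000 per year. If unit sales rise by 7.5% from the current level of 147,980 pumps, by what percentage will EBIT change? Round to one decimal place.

+13.3%

Total contribution margin = 147,980 × €41.59 = €6,154,488.20.
Operating income = contribution − fixed costs = €6,154,488.20 − €2,674,000 = €3,480,488.20.
Degree of operating leverage = €6,154,488.20 / €3,480,488.20 = 1.7683.
So EBIT moves 1.7683 × (+7.5%) = +13.3%.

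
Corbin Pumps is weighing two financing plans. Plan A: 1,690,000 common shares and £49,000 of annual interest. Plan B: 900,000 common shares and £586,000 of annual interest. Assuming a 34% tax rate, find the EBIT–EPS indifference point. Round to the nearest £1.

£1,197,772

Set EPS_A = EPS_B: (EBIT − £49,000)(1 − 0.34) ÷ 1,690,000 = (EBIT − £586,000)(1 − 0.34) ÷ 900,000.
The (1 − t) factor cancels: (EBIT − 49,000) × 900,000 = (EBIT − 586,000) × 1,690,000.
EBIT × (1,690,000 − 900,000) = 586,000 × 1,690,000 − 49,000 × 900,000 = 946,240,000,000, so EBIT = 946,240,000,000 ÷ 790,000 = 1,197,772.15.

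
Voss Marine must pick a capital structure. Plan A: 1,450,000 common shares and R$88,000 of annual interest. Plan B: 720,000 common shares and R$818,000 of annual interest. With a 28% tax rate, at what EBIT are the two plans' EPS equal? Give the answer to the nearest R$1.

R$1,538,000

At indifference, (EBIT − 88,000)(1 − t)/1,450,000 = (EBIT − 818,000)(1 − t)/720,000.
The (1 − t) factor cancels: (EBIT − 88,000) × 720,000 = (EBIT − 818,000) × 1,450,000.
Solving, EBIT = (818,000·1,450,000 − 88,000·720,000) / (1,450,000 − 720,000) = 1,122,740,000,000 / 730,000 = 1,538,000.00.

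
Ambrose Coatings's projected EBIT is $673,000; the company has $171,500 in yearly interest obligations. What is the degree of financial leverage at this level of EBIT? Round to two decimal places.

Annual interest charges come to $171,500.00.
DFL = EBIT ÷ (EBIT − I) = $673,000 ÷ ($673,000 − $171,500.00) = $673,000 ÷ $501,500.00 = 1.3420.

1.34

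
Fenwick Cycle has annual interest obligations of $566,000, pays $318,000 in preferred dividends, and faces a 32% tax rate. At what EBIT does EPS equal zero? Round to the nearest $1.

Preferred dividends are paid after tax, so their pre-tax equivalent is $318,000 ÷ (1 − 0.32) = $467,647.06.
Financial break-even EBIT = interest + D_p ÷ (1 − t) = $566,000 + $467,647.06 = $1,033,647.06.

$1,033,647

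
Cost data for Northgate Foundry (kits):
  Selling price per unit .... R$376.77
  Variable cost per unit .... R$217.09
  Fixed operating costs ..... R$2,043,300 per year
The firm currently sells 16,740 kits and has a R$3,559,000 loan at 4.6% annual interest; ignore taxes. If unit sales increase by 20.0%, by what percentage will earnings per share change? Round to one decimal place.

+114.7%

Total contribution margin = 16,740 × R$159.68 = R$2,673,043.20.
EBIT = R$2,673,043.20 − R$2,043,300 = R$629,743.20.
After interest of R$163,714.00, pre-tax earnings = R$466,029.20.
Degree of combined leverage = contribution ÷ (EBIT − I) = R$2,673,043.20 ÷ R$466,029.20 = 5.7358.
%ΔEPS = DCL × %ΔSales = 5.7358 × +20.0% = +114.7%.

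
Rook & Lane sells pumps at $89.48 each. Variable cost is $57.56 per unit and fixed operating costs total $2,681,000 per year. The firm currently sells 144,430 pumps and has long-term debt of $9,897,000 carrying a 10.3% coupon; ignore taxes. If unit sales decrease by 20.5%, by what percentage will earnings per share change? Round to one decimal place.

At 144,430 units, contribution = 144,430 × $31.92 = $4,610,205.60.
Subtracting fixed costs: EBIT = $4,610,205.60 − $2,681,000 = $1,929,205.60.
Interest = $1,019,391.00, so EBIT − I = $909,814.60.
DCL = total CM / (EBIT − I) = $4,610,205.60 / $909,814.60 = 5.0672.
EPS therefore changes by 5.0672 × (-20.5%) = -103.9%.

-103.9%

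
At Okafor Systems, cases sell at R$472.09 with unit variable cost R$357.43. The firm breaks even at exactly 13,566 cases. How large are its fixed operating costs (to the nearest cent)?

R$1,555,477.56

Contribution margin per unit = R$472.09 − R$357.43 = R$114.66.
Since BE = FC / CM, FC = 13,566 × R$114.66 = R$1,555,477.56.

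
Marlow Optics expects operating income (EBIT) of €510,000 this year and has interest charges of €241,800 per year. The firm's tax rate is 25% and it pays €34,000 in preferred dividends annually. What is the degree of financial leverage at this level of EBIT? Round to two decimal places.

2.29

Interest = €241,800.00.
Pre-tax preferred-dividend burden = €34,000 ÷ (1 − 0.25) = €45,333.33.
DFL = EBIT ÷ [EBIT − I − D_p/(1−t)] = €510,000 ÷ [€510,000 − €241,800.00 − €45,333.33] = €510,000 ÷ €222,866.67 = 2.2884.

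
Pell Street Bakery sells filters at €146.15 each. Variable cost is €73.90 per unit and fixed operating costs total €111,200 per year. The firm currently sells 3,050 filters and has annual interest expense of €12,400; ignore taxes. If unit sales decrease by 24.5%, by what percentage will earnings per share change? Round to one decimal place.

-55.8%

Contribution at this volume is 3,050 × €72.25 = €220,362.50.
Operating income = contribution − fixed costs = €220,362.50 − €111,200 = €109,162.50.
Interest = €12,400.00, so EBIT − I = €96,762.50.
DCL = total CM / (EBIT − I) = €220,362.50 / €96,762.50 = 2.2774.
%ΔEPS = DCL × %ΔSales = 2.2774 × -24.5% = -55.8%.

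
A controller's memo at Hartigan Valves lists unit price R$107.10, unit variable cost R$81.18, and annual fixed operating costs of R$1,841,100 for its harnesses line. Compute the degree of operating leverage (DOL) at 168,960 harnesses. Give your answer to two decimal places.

1.73

At 168,960 units, contribution = 168,960 × R$25.92 = R$4,379,443.20.
EBIT = R$4,379,443.20 − R$1,841,100 = R$2,538,343.20.
So DOL = total CM / EBIT = R$4,379,443.20 / R$2,538,343.20 = 1.7253.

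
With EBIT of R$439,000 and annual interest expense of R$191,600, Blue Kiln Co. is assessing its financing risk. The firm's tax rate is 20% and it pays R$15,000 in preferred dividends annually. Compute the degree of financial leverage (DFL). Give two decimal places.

1.92

Interest = R$191,600.00.
Pre-tax preferred-dividend burden = R$15,000 ÷ (1 − 0.20) = R$18,750.00.
DFL = EBIT ÷ [EBIT − I − D_p/(1−t)] = R$439,000 ÷ [R$439,000 − R$191,600.00 − R$18,750.00] = R$439,000 ÷ R$228,650.00 = 1.9200.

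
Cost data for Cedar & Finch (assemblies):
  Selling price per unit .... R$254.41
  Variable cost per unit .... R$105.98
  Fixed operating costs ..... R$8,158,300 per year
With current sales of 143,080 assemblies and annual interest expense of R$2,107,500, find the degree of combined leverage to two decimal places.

At 143,080 units, contribution = 143,080 × R$148.43 = R$21,237,364.40.
Operating income = contribution − fixed costs = R$21,237,364.40 − R$8,158,300 = R$13,079,064.40. Interest = R$2,107,500.00, so EBIT − I = R$10,971,564.40.
Degree of total leverage = total CM / (EBIT − interest) = R$21,237,364.40 / R$10,971,564.40 = 1.9357.

1.94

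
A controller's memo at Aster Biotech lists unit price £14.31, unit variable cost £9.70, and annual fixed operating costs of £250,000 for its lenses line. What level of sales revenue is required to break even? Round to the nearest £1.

Contribution margin per unit = £14.31 − £9.70 = £4.61, a CM ratio of £4.61 ÷ £14.31 = 0.3222.
Break-even revenue = fixed costs × price ÷ CM = £250,000 × £14.31 ÷ £4.61 = £776,030.

£776,030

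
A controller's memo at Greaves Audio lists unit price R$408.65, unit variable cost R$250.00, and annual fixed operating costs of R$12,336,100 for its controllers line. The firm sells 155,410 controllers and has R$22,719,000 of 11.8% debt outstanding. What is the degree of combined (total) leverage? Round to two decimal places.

2.56

Total contribution margin = 155,410 × R$158.65 = R$24,655,796.50.
Subtracting fixed costs: EBIT = R$24,655,796.50 − R$12,336,100 = R$12,319,696.50. Interest = R$2,680,842.00, so EBIT − I = R$9,638,854.50.
DCL = contribution ÷ (EBIT − I) = R$24,655,796.50 ÷ R$9,638,854.50 = 2.5580.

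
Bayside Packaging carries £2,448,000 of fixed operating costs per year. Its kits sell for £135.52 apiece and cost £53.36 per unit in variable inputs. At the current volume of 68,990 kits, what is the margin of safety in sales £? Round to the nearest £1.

Unit CM = price − variable cost = £135.52 − £53.36 = £82.16. Break-even units = £2,448,000 ÷ £82.16 = 29,795.52; break-even revenue = 29,795.52 × £135.52 = £4,037,889.00.
Current sales = 68,990 × £135.52 = £9,349,524.80.
Margin of safety = £9,349,524.80 − £4,037,889.00 = £5,311,636.

£5,311,636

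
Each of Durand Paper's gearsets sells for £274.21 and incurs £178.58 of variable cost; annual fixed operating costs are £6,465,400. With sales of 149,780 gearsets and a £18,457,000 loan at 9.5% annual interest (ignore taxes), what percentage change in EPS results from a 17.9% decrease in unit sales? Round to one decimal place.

-42.0%

Contribution at this volume is 149,780 × £95.63 = £14,323,461.40.
EBIT = £14,323,461.40 − £6,465,400 = £7,858,061.40.
Interest = £1,753,415.00, so EBIT − I = £6,104,646.40.
DCL = total CM / (EBIT − I) = £14,323,461.40 / £6,104,646.40 = 2.3463.
%ΔEPS = DCL × %ΔSales = 2.3463 × -17.9% = -42.0%.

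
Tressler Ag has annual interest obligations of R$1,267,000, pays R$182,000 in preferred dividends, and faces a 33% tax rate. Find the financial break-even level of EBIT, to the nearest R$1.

R$1,538,642

Preferred dividends are paid after tax, so their pre-tax equivalent is R$182,000 ÷ (1 − 0.33) = R$271,641.79.
Financial break-even EBIT = interest + D_p ÷ (1 − t) = R$1,267,000 + R$271,641.79 = R$1,538,641.79.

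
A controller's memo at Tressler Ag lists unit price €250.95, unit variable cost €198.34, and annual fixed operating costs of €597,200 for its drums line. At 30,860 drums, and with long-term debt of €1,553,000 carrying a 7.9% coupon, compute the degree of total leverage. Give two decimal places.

At 30,860 units, contribution = 30,860 × €52.61 = €1,623,544.60.
Subtracting fixed costs: EBIT = €1,623,544.60 − €597,200 = €1,026,344.60. Interest = €122,687.00.
DOL = €1,623,544.60 ÷ €1,026,344.60 = 1.5819; DFL = €1,026,344.60 ÷ €903,657.60 = 1.1358.
Combined leverage = 1.5819 × 1.1358 = 1.7967.

1.80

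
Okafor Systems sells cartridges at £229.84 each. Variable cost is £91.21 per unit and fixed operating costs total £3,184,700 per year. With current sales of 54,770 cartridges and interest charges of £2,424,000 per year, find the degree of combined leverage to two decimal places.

At 54,770 units, contribution = 54,770 × £138.63 = £7,592,765.10.
Subtracting fixed costs: EBIT = £7,592,765.10 − £3,184,700 = £4,408,065.10. Interest = £2,424,000.00.
DOL = £7,592,765.10 ÷ £4,408,065.10 = 1.7225; DFL = £4,408,065.10 ÷ £1,984,065.10 = 2.2217.
DCL = DOL × DFL = 1.7225 × 2.2217 = 3.8269.

3.83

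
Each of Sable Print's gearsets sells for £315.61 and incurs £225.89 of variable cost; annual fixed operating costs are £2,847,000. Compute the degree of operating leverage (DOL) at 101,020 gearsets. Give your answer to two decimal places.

1.46

Contribution at this volume is 101,020 × £89.72 = £9,063,514.40.
Operating income = contribution − fixed costs = £9,063,514.40 − £2,847,000 = £6,216,514.40.
DOL = contribution ÷ EBIT = £9,063,514.40 ÷ £6,216,514.40 = 1.4580.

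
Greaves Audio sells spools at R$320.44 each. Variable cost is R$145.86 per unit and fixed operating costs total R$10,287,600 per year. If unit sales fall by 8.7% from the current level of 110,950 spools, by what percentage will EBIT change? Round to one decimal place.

Total contribution margin = 110,950 × R$174.58 = R$19,369,651.00.
Operating income = contribution − fixed costs = R$19,369,651.00 − R$10,287,600 = R$9,082,051.00.
So DOL = total CM / EBIT = R$19,369,651.00 / R$9,082,051.00 = 2.1327.
%ΔEBIT = DOL × %ΔSales = 2.1327 × -8.7% = -18.6%.

-18.6%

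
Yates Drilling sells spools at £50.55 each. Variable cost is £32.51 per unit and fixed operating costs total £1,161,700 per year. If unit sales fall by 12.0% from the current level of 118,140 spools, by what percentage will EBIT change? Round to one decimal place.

At 118,140 units, contribution = 118,140 × £18.04 = £2,131,245.60.
Operating income = contribution − fixed costs = £2,131,245.60 − £1,161,700 = £969,545.60.
Degree of operating leverage = £2,131,245.60 / £969,545.60 = 2.1982.
%ΔEBIT = DOL × %ΔSales = 2.1982 × -12.0% = -26.4%.

-26.4%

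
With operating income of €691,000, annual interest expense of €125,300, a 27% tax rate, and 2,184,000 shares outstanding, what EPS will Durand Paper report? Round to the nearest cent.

Interest = €125,300.00, so EBT = €691,000 − €125,300.00 = €565,700.00.
After tax at 27%: net income = €565,700.00 × 0.73 = €412,961.00.
Per share: €412,961.00 / 2,184,000 shares = €0.19.

€0.19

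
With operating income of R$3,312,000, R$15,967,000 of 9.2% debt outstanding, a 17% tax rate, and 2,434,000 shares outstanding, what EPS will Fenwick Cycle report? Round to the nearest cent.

Interest = R$1,468,964.00, so EBT = R$3,312,000 − R$1,468,964.00 = R$1,843,036.00.
After tax at 17%: net income = R$1,843,036.00 × 0.83 = R$1,529,719.88.
EPS = R$1,529,719.88 ÷ 2,434,000 = R$0.63.

R$0.63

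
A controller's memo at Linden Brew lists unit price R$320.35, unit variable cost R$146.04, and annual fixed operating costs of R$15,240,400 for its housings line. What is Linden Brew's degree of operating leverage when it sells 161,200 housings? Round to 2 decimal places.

2.19

Contribution at this volume is 161,200 × R$174.31 = R$28,098,772.00.
Subtracting fixed costs: EBIT = R$28,098,772.00 − R$15,240,400 = R$12,858,372.00.
So DOL = total CM / EBIT = R$28,098,772.00 / R$12,858,372.00 = 2.1853.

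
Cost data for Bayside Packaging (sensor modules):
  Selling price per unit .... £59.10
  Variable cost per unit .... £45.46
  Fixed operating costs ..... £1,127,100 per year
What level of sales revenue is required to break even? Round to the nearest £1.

£4,883,549

Contribution margin per unit = £59.10 − £45.46 = £13.64, a CM ratio of £13.64 ÷ £59.10 = 0.2308.
Break-even revenue = fixed costs × price ÷ CM = £1,127,100 × £59.10 ÷ £13.64 = £4,883,549.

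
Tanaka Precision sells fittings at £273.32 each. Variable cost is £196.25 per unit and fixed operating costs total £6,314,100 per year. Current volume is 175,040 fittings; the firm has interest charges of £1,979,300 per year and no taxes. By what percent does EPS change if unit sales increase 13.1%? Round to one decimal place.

Total contribution margin = 175,040 × £77.07 = £13,490,332.80.
Operating income = contribution − fixed costs = £13,490,332.80 − £6,314,100 = £7,176,232.80.
After interest of £1,979,300.00, pre-tax earnings = £5,196,932.80.
DCL = total CM / (EBIT − I) = £13,490,332.80 / £5,196,932.80 = 2.5958.
EPS therefore changes by 2.5958 × (+13.1%) = +34.0%.

+34.0%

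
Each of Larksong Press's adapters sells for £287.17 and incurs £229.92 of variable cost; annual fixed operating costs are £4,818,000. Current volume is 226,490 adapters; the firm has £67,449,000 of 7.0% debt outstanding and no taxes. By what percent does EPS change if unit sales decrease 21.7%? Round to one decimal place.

-82.1%

At 226,490 units, contribution = 226,490 × £57.25 = £12,966,552.50.
Subtracting fixed costs: EBIT = £12,966,552.50 − £4,818,000 = £8,148,552.50.
After interest of £4,721,430.00, pre-tax earnings = £3,427,122.50.
DCL = total CM / (EBIT − I) = £12,966,552.50 / £3,427,122.50 = 3.7835.
%ΔEPS = DCL × %ΔSales = 3.7835 × -21.7% = -82.1%.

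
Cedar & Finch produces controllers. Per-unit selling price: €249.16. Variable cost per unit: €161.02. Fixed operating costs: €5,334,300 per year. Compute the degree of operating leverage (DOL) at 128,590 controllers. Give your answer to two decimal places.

1.89

At 128,590 units, contribution = 128,590 × €88.14 = €11,333,922.60.
Subtracting fixed costs: EBIT = €11,333,922.60 − €5,334,300 = €5,999,622.60.
So DOL = total CM / EBIT = €11,333,922.60 / €5,999,622.60 = 1.8891.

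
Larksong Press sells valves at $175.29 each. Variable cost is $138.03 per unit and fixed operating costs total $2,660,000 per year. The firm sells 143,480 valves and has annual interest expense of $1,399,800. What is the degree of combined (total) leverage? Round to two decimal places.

4.16

At 143,480 units, contribution = 143,480 × $37.26 = $5,346,064.80.
Subtracting fixed costs: EBIT = $5,346,064.80 − $2,660,000 = $2,686,064.80. Interest = $1,399,800.00, so EBIT − I = $1,286,264.80.
Degree of total leverage = total CM / (EBIT − interest) = $5,346,064.80 / $1,286,264.80 = 4.1563.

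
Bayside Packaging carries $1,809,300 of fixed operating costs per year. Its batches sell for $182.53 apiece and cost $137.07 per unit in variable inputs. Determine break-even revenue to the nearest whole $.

$7,264,662

Contribution margin per unit = $182.53 − $137.07 = $45.46, a CM ratio of $45.46 ÷ $182.53 = 0.2491.
Break-even sales = FC ÷ CM ratio = $1,809,300 × $182.53 / $45.46 = $7,264,662.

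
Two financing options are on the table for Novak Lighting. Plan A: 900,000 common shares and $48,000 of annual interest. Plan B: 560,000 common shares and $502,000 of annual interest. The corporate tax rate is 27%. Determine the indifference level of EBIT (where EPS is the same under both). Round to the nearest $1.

$1,249,765

At indifference, (EBIT − 48,000)(1 − t)/900,000 = (EBIT − 502,000)(1 − t)/560,000.
The (1 − t) factor cancels: (EBIT − 48,000) × 560,000 = (EBIT − 502,000) × 900,000.
Solving, EBIT = (502,000·900,000 − 48,000·560,000) / (900,000 − 560,000) = 424,920,000,000 / 340,000 = 1,249,764.71.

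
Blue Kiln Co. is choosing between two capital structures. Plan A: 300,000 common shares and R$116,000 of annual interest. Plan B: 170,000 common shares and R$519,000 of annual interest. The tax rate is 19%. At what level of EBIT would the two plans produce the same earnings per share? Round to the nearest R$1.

R$1,046,000

Set EPS_A = EPS_B: (EBIT − R$116,000)(1 − 0.19) ÷ 300,000 = (EBIT − R$519,000)(1 − 0.19) ÷ 170,000.
Cancelling (1 − t) and cross-multiplying: 170,000·(EBIT − 116,000) = 300,000·(EBIT − 519,000).
Solving, EBIT = (519,000·300,000 − 116,000·170,000) / (300,000 − 170,000) = 135,980,000,000 / 130,000 = 1,046,000.00.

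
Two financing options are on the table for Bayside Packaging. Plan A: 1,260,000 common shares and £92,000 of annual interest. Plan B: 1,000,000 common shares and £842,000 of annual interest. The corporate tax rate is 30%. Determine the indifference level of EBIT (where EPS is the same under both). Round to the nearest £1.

Set EPS_A = EPS_B: (EBIT − £92,000)(1 − 0.30) ÷ 1,260,000 = (EBIT − £842,000)(1 − 0.30) ÷ 1,000,000.
The (1 − t) factor cancels: (EBIT − 92,000) × 1,000,000 = (EBIT − 842,000) × 1,260,000.
EBIT × (1,260,000 − 1,000,000) = 842,000 × 1,260,000 − 92,000 × 1,000,000 = 968,920,000,000, so EBIT = 968,920,000,000 ÷ 260,000 = 3,726,615.38.

£3,726,615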